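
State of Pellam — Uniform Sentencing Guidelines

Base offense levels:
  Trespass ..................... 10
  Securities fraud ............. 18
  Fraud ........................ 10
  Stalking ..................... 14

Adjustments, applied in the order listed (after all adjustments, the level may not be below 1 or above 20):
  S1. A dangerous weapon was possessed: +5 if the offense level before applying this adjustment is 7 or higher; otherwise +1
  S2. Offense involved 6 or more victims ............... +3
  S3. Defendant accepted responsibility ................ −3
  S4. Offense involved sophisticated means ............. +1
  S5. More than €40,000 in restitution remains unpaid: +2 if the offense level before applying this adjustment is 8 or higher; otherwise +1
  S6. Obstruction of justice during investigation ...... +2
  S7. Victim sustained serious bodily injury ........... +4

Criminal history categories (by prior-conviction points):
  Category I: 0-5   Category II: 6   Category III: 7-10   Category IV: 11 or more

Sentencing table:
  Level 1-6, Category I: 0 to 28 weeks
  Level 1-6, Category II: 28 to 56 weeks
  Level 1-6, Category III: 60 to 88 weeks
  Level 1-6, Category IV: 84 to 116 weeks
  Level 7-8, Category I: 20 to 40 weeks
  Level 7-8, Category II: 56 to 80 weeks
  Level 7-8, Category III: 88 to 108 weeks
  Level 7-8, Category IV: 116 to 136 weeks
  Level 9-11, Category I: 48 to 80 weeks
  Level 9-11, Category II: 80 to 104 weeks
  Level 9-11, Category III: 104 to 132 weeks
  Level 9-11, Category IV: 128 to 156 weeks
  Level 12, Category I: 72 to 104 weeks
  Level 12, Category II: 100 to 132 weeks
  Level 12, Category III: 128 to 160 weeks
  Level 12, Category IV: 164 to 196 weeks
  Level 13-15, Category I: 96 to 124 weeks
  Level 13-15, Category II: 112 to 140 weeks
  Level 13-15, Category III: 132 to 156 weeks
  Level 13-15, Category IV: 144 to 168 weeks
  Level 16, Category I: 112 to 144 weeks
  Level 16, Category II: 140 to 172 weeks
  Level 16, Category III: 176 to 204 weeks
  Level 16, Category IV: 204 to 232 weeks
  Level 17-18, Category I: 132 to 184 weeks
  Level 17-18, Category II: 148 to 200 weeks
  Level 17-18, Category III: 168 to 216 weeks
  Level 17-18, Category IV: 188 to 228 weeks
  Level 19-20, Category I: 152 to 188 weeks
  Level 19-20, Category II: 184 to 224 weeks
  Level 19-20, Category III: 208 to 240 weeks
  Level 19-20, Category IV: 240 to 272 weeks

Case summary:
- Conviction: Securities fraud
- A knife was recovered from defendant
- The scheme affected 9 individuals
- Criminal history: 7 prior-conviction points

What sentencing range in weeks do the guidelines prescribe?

208-240 weeks

Base offense level for securities fraud: 18.
S1 applies (level before this adjustment is 18 ≥ 7, so +5): 18 + 5 = 23.
S2 applies: 23 + 3 = 26.
S5 does not apply.
S6 does not apply.
S7 does not apply.
Level 26 exceeds the maximum of 20; capped at 20.
Final offense level: 20.
Criminal history: 7 prior points → Category III (7-10).
Level 20 falls in the 19-20 band.
Grid: Level 19-20 × Category III = 208-240 weeks.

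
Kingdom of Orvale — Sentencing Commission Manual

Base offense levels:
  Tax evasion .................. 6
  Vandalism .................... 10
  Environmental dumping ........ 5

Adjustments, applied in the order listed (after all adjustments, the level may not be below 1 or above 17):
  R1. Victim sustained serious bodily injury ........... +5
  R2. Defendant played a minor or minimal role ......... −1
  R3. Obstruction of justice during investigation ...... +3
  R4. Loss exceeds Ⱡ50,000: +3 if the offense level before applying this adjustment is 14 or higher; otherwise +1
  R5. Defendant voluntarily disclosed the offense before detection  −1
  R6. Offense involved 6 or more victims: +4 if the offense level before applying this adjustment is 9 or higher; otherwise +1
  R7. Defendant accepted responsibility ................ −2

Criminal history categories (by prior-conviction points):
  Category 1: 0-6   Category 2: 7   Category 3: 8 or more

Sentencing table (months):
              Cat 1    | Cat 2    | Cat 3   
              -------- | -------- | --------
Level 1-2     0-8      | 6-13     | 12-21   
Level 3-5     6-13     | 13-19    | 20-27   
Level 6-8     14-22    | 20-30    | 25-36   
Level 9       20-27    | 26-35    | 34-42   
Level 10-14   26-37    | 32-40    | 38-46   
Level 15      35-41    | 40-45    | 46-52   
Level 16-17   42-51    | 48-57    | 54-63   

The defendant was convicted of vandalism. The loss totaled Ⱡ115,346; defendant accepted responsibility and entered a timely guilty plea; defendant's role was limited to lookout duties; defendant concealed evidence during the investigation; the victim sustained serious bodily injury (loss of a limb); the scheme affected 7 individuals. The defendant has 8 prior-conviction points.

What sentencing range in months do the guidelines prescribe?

54-63 months

Base offense level for vandalism: 10.
R1 applies: 10 + 5 = 15.
R2 applies: 15 − 1 = 14.
R3 applies: 14 + 3 = 17.
R4 applies (level before this adjustment is 17 ≥ 14, so +3): 17 + 3 = 20.
R6 applies (level before this adjustment is 20 ≥ 9, so +4): 20 + 4 = 24.
R7 applies: 24 − 2 = 22.
Level 22 exceeds the maximum of 17; capped at 17.
Final offense level: 17.
Criminal history: 8 prior points → Category 3 (8+).
Level 17 falls in the 16-17 band.
Grid: Level 16-17 × Category 3 = 54-63 months.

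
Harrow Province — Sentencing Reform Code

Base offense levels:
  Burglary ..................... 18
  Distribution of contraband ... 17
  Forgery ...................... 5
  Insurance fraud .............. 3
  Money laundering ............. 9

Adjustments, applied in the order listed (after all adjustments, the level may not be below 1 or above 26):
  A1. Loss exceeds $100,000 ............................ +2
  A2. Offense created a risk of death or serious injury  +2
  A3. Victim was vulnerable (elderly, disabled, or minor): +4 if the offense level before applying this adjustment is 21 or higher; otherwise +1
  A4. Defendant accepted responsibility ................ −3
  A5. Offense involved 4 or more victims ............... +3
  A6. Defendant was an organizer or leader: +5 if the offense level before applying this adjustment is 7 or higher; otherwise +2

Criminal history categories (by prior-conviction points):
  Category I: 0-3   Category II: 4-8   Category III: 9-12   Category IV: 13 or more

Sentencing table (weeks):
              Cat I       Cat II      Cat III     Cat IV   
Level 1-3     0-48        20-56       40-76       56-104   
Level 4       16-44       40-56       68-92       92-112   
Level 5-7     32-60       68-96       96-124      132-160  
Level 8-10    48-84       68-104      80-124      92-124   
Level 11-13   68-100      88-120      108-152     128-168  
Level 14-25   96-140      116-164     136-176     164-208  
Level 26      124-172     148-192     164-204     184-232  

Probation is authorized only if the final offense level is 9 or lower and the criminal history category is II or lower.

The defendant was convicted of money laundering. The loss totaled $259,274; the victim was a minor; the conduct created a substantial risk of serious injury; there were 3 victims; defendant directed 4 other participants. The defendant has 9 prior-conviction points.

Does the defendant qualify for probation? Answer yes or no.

Base offense level for money laundering: 9.
A1 applies: 9 + 2 = 11.
A2 applies: 11 + 2 = 13.
A3 applies (level before this adjustment is 13 < 21, so +1): 13 + 1 = 14.
A5 does not apply.
A6 applies (level before this adjustment is 14 ≥ 7, so +5): 14 + 5 = 19.
Final offense level: 19.
Criminal history: 9 prior points → Category III (9-12).
Level 19 falls in the 14-25 band.
Grid: Level 14-25 × Category III = 136-176 weeks.
Probation check: level 19 > 9 and category III > II → not eligible.

No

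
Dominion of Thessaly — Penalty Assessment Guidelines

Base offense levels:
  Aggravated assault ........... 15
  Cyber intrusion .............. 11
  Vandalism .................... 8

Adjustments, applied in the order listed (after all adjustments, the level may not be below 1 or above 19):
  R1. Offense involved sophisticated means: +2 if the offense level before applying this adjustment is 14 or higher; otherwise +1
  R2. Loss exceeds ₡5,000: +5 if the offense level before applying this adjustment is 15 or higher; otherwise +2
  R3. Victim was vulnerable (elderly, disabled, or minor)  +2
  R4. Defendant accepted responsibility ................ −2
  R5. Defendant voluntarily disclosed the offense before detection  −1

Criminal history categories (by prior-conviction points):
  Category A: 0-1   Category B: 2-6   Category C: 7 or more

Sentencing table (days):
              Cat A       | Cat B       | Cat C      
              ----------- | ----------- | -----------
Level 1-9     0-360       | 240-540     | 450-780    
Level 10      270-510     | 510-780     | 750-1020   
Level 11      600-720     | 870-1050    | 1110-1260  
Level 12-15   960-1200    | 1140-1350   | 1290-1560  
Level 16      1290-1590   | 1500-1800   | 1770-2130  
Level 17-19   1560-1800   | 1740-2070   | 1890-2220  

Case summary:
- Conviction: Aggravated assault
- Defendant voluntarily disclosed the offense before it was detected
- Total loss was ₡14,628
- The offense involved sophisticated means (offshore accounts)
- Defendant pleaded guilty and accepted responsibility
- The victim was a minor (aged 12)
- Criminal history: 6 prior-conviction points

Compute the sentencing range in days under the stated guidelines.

1740-2070 days

Base offense level for aggravated assault: 15.
R1 applies (level before this adjustment is 15 ≥ 14, so +2): 15 + 2 = 17.
R2 applies (level before this adjustment is 17 ≥ 15, so +5): 17 + 5 = 22.
R3 applies: 22 + 2 = 24.
R4 applies: 24 − 2 = 22.
R5 applies: 22 − 1 = 21.
Level 21 exceeds the maximum of 19; capped at 19.
Final offense level: 19.
Criminal history: 6 prior points → Category B (2-6).
Level 19 falls in the 17-19 band.
Grid: Level 17-19 × Category B = 1740-2070 days.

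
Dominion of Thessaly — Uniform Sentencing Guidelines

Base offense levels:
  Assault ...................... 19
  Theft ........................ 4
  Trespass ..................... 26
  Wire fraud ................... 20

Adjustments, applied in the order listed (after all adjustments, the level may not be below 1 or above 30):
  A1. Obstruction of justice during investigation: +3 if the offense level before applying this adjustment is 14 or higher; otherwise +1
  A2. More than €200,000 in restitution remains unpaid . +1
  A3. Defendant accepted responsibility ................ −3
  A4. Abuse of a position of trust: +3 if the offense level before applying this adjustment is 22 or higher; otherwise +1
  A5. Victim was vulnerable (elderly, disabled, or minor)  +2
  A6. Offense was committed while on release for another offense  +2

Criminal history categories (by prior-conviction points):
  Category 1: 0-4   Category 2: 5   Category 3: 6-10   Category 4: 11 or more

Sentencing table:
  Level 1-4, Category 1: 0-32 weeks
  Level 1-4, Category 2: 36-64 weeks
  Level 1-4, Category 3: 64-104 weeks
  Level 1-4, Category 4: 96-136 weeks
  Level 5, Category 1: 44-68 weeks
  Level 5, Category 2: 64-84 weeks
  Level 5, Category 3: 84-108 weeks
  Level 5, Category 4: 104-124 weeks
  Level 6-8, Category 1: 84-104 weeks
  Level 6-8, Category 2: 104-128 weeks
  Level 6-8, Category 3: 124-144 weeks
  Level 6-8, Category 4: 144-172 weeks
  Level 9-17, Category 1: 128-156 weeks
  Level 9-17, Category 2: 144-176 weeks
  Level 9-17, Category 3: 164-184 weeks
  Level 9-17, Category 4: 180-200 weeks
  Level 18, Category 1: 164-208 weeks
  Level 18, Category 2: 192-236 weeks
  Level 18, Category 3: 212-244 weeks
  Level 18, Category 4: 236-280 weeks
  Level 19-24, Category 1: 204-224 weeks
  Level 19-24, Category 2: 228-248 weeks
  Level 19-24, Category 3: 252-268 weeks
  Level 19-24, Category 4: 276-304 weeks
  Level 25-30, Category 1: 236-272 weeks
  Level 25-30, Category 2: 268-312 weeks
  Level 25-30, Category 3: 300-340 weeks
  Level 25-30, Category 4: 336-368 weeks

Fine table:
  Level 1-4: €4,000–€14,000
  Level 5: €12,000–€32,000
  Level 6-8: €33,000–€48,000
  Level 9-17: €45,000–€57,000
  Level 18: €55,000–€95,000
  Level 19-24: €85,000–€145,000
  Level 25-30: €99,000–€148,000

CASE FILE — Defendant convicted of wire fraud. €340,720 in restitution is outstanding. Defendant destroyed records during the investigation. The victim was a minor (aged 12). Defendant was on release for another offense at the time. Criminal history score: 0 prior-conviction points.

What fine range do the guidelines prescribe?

Base offense level for wire fraud: 20.
A1 applies (level before this adjustment is 20 ≥ 14, so +3): 20 + 3 = 23.
A2 applies: 23 + 1 = 24.
A4 does not apply.
A5 applies: 24 + 2 = 26.
A6 applies: 26 + 2 = 28.
Final offense level: 28.
Level 28 falls in the 25-30 band.
Fine table: Level 25-30 → €99,000–€148,000.

€99,000–€148,000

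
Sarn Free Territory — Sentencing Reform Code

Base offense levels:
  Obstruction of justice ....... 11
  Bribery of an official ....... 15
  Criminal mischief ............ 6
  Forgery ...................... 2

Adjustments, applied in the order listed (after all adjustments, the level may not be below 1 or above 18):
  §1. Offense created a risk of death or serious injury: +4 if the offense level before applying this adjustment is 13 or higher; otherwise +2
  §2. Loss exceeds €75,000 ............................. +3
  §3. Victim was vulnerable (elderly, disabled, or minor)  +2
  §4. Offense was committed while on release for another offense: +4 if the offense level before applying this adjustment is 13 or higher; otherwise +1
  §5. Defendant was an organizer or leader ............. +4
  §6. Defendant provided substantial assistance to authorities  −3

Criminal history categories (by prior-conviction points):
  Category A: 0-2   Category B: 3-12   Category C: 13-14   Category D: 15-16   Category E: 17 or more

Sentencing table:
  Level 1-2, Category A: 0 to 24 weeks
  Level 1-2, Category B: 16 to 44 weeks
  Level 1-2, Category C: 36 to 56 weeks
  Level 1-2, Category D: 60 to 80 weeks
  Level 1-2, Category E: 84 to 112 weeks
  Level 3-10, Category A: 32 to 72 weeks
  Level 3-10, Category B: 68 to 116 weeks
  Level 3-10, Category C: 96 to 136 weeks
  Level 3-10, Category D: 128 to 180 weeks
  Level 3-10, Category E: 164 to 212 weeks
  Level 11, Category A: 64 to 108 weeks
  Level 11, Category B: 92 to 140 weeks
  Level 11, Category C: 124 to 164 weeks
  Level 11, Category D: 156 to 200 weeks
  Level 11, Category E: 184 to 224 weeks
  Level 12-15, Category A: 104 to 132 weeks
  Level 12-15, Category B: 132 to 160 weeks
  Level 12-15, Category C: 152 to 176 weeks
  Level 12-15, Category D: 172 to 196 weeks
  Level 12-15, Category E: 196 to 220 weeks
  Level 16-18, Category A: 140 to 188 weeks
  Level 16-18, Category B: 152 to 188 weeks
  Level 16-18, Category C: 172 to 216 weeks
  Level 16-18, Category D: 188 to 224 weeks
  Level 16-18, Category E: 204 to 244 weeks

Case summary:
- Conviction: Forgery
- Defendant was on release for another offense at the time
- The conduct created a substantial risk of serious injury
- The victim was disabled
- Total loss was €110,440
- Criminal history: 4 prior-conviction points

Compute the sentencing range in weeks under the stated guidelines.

68-116 weeks

Base offense level for forgery: 2.
§1 applies (level before this adjustment is 2 < 13, so +2): 2 + 2 = 4.
§2 applies: 4 + 3 = 7.
§3 applies: 7 + 2 = 9.
§4 applies (level before this adjustment is 9 < 13, so +1): 9 + 1 = 10.
Final offense level: 10.
Criminal history: 4 prior points → Category B (3-12).
Level 10 falls in the 3-10 band.
Grid: Level 3-10 × Category B = 68-116 weeks.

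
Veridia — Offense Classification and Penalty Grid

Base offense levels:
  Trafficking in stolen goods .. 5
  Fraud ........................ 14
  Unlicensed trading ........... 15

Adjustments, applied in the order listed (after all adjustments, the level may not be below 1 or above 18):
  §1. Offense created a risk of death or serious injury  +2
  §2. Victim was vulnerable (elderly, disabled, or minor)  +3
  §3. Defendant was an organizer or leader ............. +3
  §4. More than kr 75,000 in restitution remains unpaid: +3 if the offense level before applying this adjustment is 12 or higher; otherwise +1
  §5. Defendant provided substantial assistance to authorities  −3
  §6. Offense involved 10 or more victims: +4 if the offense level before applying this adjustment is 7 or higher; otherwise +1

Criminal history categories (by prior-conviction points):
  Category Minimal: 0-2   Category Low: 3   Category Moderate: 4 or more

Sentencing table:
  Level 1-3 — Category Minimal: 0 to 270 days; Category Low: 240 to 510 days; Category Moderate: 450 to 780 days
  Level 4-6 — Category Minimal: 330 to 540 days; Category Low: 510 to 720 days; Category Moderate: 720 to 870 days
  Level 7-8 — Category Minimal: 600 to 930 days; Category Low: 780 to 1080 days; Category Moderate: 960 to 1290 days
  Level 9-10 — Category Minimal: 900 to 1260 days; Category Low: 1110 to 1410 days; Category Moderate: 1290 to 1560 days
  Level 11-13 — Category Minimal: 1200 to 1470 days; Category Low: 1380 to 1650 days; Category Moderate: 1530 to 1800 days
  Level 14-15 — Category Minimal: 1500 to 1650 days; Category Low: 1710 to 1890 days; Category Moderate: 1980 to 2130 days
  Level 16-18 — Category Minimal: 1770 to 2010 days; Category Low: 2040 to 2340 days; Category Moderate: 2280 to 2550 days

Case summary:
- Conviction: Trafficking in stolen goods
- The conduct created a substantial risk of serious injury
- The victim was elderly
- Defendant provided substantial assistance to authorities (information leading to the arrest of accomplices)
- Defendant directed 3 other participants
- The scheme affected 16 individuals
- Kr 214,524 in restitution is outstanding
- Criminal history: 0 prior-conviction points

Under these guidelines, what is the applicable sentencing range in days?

Base offense level for trafficking in stolen goods: 5.
§1 applies: 5 + 2 = 7.
§2 applies: 7 + 3 = 10.
§3 applies: 10 + 3 = 13.
§4 applies (level before this adjustment is 13 ≥ 12, so +3): 13 + 3 = 16.
§5 applies: 16 − 3 = 13.
§6 applies (level before this adjustment is 13 ≥ 7, so +4): 13 + 4 = 17.
Final offense level: 17.
Criminal history: 0 prior points → Category Minimal (0-2).
Level 17 falls in the 16-18 band.
Grid: Level 16-18 × Category Minimal = 1770-2010 days.

1770-2010 days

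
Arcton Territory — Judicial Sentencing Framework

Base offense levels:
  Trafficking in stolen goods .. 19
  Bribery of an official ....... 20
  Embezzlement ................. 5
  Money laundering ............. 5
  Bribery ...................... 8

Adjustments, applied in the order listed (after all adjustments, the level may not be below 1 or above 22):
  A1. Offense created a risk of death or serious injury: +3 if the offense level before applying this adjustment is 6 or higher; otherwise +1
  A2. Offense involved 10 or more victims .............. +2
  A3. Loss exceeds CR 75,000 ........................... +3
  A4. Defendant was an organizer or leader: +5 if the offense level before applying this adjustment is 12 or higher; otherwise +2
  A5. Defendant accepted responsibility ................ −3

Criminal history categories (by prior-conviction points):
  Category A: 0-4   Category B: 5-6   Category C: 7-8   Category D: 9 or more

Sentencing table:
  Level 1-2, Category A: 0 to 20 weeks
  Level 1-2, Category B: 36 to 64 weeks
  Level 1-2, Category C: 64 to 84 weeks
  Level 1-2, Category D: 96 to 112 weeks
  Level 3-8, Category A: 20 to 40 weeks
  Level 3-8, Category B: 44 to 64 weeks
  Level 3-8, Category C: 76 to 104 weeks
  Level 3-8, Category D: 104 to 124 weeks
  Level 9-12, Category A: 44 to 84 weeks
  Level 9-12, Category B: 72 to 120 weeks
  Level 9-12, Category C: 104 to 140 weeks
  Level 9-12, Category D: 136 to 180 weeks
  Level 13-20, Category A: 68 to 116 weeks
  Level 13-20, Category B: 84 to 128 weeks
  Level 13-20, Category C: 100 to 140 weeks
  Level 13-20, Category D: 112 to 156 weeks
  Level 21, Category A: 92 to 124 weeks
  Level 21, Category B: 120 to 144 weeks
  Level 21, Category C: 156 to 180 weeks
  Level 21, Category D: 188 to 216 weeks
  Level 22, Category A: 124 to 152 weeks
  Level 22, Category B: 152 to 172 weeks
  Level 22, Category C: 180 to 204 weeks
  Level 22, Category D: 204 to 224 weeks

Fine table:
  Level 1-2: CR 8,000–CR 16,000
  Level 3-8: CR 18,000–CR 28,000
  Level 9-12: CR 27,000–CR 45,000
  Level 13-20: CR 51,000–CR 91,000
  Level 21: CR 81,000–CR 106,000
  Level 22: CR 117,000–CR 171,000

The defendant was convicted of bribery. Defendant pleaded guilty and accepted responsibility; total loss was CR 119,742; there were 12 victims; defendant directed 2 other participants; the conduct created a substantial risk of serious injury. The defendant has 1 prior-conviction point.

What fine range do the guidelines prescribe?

Base offense level for bribery: 8.
A1 applies (level before this adjustment is 8 ≥ 6, so +3): 8 + 3 = 11.
A2 applies: 11 + 2 = 13.
A3 applies: 13 + 3 = 16.
A4 applies (level before this adjustment is 16 ≥ 12, so +5): 16 + 5 = 21.
A5 applies: 21 − 3 = 18.
Final offense level: 18.
Level 18 falls in the 13-20 band.
Fine table: Level 13-20 → CR 51,000–CR 91,000.

CR 51,000–CR 91,000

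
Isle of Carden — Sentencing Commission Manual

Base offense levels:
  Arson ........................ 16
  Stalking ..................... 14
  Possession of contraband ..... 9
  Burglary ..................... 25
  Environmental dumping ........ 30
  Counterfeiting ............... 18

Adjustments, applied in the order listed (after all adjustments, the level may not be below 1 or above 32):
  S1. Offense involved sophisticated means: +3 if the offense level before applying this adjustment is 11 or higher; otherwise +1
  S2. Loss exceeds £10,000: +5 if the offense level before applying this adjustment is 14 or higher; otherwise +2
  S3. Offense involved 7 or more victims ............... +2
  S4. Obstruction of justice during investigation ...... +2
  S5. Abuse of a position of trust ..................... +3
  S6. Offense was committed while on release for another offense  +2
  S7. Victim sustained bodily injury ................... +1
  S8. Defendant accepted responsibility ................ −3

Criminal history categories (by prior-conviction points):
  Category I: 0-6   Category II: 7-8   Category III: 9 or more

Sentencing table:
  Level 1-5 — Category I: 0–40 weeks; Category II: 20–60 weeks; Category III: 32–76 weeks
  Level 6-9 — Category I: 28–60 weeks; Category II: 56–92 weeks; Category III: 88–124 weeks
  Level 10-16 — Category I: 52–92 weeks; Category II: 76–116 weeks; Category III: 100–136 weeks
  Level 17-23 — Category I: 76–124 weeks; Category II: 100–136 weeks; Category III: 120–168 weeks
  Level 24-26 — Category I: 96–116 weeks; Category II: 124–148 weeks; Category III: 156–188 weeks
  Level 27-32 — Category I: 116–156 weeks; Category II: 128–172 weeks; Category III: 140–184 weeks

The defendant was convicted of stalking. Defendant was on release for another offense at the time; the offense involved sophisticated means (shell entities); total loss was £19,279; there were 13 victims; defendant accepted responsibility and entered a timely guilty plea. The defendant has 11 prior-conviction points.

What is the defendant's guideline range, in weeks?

120-168 weeks

Base offense level for stalking: 14.
S1 applies (level before this adjustment is 14 ≥ 11, so +3): 14 + 3 = 17.
S2 applies (level before this adjustment is 17 ≥ 14, so +5): 17 + 5 = 22.
S3 applies: 22 + 2 = 24.
S6 applies: 24 + 2 = 26.
S8 applies: 26 − 3 = 23.
Final offense level: 23.
Criminal history: 11 prior points → Category III (9+).
Level 23 falls in the 17-23 band.
Grid: Level 17-23 × Category III = 120-168 weeks.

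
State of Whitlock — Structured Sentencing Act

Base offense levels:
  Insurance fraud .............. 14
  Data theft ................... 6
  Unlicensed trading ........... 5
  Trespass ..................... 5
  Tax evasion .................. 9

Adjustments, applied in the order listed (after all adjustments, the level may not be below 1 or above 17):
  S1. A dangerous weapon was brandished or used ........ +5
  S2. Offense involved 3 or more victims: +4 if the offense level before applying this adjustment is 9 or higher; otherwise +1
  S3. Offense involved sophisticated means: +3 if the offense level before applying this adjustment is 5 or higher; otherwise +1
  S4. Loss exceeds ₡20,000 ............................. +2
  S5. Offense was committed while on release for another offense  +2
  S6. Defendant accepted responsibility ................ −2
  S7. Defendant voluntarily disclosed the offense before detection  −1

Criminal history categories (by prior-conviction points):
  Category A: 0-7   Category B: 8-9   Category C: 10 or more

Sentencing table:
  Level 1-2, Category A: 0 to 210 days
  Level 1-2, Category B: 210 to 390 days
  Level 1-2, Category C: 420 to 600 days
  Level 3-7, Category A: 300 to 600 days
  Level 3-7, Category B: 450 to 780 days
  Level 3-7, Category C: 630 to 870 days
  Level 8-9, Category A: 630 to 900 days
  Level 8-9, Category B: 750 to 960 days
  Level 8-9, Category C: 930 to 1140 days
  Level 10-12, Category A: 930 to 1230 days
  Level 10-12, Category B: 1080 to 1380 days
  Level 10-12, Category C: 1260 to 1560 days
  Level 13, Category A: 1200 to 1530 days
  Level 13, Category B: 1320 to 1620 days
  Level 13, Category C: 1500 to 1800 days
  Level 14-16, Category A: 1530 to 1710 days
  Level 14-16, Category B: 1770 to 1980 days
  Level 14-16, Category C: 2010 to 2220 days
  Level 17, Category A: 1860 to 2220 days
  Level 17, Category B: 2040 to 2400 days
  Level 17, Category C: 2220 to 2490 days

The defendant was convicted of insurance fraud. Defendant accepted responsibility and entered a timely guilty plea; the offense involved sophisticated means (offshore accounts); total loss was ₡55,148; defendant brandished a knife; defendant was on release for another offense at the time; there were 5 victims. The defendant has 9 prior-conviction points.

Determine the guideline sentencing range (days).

Base offense level for insurance fraud: 14.
S1 applies: 14 + 5 = 19.
S2 applies (level before this adjustment is 19 ≥ 9, so +4): 19 + 4 = 23.
S3 applies (level before this adjustment is 23 ≥ 5, so +3): 23 + 3 = 26.
S4 applies: 26 + 2 = 28.
S5 applies: 28 + 2 = 30.
S6 applies: 30 − 2 = 28.
S7 does not apply.
Level 28 exceeds the maximum of 17; capped at 17.
Final offense level: 17.
Criminal history: 9 prior points → Category B (8-9).
Level 17 falls in the 17 band.
Grid: Level 17 × Category B = 2040-2400 days.

2040-2400 days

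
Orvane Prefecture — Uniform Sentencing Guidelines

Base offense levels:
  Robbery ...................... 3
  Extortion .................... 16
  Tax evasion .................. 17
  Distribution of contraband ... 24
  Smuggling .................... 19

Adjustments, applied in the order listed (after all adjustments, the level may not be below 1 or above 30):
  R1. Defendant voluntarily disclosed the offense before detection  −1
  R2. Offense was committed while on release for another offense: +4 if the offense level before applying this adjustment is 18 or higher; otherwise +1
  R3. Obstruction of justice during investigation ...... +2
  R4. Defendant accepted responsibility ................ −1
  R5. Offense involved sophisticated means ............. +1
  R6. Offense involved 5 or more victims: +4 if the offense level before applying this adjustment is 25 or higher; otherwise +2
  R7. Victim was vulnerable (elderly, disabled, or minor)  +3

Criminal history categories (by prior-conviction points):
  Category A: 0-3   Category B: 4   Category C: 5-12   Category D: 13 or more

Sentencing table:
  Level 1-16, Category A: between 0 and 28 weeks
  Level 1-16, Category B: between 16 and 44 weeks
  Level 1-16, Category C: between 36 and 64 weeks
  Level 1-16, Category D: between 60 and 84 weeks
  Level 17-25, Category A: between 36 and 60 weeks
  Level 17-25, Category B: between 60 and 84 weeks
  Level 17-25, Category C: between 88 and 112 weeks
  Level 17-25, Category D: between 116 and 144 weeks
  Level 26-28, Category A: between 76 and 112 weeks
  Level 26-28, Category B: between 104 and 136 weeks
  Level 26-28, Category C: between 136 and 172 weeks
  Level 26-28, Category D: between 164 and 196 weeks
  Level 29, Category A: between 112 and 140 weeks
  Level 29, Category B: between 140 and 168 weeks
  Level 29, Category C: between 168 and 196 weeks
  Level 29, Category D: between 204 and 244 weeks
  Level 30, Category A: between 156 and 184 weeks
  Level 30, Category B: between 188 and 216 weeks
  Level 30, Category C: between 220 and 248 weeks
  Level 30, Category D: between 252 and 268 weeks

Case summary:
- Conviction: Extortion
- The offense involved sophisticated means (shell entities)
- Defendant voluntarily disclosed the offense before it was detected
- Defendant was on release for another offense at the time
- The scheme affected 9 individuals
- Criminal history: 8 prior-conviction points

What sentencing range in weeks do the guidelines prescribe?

88-112 weeks

Base offense level for extortion: 16.
R1 applies: 16 − 1 = 15.
R2 applies (level before this adjustment is 15 < 18, so +1): 15 + 1 = 16.
R3 does not apply.
R5 applies: 16 + 1 = 17.
R6 applies (level before this adjustment is 17 < 25, so +2): 17 + 2 = 19.
Final offense level: 19.
Criminal history: 8 prior points → Category C (5-12).
Level 19 falls in the 17-25 band.
Grid: Level 17-25 × Category C = 88-112 weeks.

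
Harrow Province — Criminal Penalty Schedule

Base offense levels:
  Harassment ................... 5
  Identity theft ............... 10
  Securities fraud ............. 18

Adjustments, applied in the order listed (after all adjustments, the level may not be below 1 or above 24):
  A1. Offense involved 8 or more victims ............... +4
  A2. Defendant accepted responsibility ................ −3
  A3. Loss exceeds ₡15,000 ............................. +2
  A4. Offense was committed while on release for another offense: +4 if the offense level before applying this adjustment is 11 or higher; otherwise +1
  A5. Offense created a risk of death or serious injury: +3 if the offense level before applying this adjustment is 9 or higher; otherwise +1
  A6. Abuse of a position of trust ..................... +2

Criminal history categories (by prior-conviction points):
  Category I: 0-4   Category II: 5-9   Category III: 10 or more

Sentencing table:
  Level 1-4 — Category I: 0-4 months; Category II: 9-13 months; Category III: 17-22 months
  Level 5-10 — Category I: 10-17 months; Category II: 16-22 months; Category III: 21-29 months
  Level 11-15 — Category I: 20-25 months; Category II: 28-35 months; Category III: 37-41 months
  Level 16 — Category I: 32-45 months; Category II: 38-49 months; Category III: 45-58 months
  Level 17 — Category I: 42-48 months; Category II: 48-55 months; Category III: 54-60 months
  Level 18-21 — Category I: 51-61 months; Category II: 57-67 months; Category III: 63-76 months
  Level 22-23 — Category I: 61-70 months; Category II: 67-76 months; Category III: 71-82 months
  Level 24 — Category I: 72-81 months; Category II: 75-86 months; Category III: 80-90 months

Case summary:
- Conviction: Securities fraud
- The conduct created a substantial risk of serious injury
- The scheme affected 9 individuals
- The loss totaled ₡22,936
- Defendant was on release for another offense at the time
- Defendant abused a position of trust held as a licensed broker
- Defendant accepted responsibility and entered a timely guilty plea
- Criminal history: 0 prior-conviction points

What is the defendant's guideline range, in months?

72-81 months

Base offense level for securities fraud: 18.
A1 applies: 18 + 4 = 22.
A2 applies: 22 − 3 = 19.
A3 applies: 19 + 2 = 21.
A4 applies (level before this adjustment is 21 ≥ 11, so +4): 21 + 4 = 25.
A5 applies (level before this adjustment is 25 ≥ 9, so +3): 25 + 3 = 28.
A6 applies: 28 + 2 = 30.
Level 30 exceeds the maximum of 24; capped at 24.
Final offense level: 24.
Criminal history: 0 prior points → Category I (0-4).
Level 24 falls in the 24 band.
Grid: Level 24 × Category I = 72-81 months.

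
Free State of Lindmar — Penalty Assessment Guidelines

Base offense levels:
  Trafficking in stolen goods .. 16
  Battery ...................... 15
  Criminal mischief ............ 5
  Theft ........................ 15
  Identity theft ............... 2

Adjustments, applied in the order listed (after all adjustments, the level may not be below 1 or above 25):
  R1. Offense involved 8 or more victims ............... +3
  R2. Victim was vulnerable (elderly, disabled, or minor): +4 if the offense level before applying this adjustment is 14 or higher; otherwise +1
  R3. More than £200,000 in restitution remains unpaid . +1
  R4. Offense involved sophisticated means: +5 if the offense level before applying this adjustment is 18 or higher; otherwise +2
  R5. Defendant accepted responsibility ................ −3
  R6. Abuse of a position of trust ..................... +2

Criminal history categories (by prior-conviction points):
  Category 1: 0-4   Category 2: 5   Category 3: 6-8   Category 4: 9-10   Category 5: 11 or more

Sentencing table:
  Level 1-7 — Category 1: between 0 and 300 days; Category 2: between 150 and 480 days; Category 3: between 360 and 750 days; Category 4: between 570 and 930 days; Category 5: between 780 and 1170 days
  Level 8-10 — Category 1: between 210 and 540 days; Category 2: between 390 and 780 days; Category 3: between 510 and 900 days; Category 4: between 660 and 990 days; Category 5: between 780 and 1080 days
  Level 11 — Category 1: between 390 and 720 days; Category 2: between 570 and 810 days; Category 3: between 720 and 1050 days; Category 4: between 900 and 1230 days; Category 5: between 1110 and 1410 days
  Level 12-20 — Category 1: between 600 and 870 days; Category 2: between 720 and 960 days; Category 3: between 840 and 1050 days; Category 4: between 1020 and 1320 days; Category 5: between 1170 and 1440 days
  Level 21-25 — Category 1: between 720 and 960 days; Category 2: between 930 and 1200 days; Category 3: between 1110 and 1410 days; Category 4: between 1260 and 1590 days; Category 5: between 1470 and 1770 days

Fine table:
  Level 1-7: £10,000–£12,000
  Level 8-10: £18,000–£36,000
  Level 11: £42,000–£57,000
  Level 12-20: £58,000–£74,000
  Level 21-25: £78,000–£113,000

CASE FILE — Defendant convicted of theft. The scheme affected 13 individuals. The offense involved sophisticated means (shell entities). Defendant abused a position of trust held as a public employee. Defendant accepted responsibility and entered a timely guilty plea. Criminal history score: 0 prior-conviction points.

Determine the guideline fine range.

Base offense level for theft: 15.
R1 applies: 15 + 3 = 18.
R3 does not apply.
R4 applies (level before this adjustment is 18 ≥ 18, so +5): 18 + 5 = 23.
R5 applies: 23 − 3 = 20.
R6 applies: 20 + 2 = 22.
Final offense level: 22.
Level 22 falls in the 21-25 band.
Fine table: Level 21-25 → £78,000–£113,000.

£78,000–£113,000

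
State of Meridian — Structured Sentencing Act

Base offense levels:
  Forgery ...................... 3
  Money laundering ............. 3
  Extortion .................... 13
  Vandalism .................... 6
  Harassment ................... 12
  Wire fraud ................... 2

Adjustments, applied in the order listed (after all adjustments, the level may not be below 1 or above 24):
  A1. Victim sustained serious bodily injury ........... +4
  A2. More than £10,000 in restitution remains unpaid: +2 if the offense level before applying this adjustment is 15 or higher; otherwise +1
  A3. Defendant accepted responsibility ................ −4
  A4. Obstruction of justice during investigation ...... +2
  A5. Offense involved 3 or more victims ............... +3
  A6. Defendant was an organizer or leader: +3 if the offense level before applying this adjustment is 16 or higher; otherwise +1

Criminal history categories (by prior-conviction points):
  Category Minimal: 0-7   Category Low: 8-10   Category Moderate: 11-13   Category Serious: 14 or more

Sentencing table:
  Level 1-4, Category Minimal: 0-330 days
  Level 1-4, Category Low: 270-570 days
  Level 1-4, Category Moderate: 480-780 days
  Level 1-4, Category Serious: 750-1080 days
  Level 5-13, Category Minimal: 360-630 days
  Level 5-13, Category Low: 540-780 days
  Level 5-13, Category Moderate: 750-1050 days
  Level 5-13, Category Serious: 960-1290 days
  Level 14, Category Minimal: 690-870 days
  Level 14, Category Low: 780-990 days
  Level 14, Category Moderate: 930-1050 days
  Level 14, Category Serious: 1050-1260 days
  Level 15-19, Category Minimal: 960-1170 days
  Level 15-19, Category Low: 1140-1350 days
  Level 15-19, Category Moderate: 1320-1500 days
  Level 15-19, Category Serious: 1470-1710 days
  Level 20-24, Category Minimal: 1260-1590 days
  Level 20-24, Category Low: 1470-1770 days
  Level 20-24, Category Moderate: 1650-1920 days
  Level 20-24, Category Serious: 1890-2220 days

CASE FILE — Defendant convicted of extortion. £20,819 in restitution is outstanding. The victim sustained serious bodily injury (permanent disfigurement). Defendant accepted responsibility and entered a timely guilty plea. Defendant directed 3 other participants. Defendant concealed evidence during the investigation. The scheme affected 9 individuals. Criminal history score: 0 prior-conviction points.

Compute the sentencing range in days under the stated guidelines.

Base offense level for extortion: 13.
A1 applies: 13 + 4 = 17.
A2 applies (level before this adjustment is 17 ≥ 15, so +2): 17 + 2 = 19.
A3 applies: 19 − 4 = 15.
A4 applies: 15 + 2 = 17.
A5 applies: 17 + 3 = 20.
A6 applies (level before this adjustment is 20 ≥ 16, so +3): 20 + 3 = 23.
Final offense level: 23.
Criminal history: 0 prior points → Category Minimal (0-7).
Level 23 falls in the 20-24 band.
Grid: Level 20-24 × Category Minimal = 1260-1590 days.

1260-1590 days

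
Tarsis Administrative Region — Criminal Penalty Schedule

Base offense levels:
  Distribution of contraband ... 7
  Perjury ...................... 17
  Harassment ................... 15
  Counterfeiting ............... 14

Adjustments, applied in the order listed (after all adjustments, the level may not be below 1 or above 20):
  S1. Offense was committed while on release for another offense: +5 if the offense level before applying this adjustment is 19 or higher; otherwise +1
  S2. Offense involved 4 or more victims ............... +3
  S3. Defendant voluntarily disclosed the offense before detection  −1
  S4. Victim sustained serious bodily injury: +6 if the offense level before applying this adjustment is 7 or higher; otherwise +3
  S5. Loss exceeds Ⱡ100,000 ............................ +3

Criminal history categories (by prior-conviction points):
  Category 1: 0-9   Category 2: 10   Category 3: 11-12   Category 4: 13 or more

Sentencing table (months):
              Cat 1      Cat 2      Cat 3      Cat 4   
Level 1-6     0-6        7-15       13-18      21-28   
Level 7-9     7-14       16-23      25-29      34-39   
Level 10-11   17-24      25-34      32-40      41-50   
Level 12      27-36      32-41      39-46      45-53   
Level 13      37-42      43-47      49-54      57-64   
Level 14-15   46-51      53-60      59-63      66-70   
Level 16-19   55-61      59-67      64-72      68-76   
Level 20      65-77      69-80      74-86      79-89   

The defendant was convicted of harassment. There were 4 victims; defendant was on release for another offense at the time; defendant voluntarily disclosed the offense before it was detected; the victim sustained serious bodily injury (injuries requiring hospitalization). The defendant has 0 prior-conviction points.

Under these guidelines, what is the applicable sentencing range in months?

65-77 months

Base offense level for harassment: 15.
S1 applies (level before this adjustment is 15 < 19, so +1): 15 + 1 = 16.
S2 applies: 16 + 3 = 19.
S3 applies: 19 − 1 = 18.
S4 applies (level before this adjustment is 18 ≥ 7, so +6): 18 + 6 = 24.
S5 does not apply.
Level 24 exceeds the maximum of 20; capped at 20.
Final offense level: 20.
Criminal history: 0 prior points → Category 1 (0-9).
Level 20 falls in the 20 band.
Grid: Level 20 × Category 1 = 65-77 months.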